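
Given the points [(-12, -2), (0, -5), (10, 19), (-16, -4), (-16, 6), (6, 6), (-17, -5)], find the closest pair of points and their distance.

Computing all pairwise distances among 7 points:

d((-12, -2), (0, -5)) = 12.3693
d((-12, -2), (10, 19)) = 30.4138
d((-12, -2), (-16, -4)) = 4.4721
d((-12, -2), (-16, 6)) = 8.9443
d((-12, -2), (6, 6)) = 19.6977
d((-12, -2), (-17, -5)) = 5.831
d((0, -5), (10, 19)) = 26.0
d((0, -5), (-16, -4)) = 16.0312
d((0, -5), (-16, 6)) = 19.4165
d((0, -5), (6, 6)) = 12.53
d((0, -5), (-17, -5)) = 17.0
d((10, 19), (-16, -4)) = 34.7131
d((10, 19), (-16, 6)) = 29.0689
d((10, 19), (6, 6)) = 13.6015
d((10, 19), (-17, -5)) = 36.1248
d((-16, -4), (-16, 6)) = 10.0
d((-16, -4), (6, 6)) = 24.1661
d((-16, -4), (-17, -5)) = 1.4142 <-- minimum
d((-16, 6), (6, 6)) = 22.0
d((-16, 6), (-17, -5)) = 11.0454
d((6, 6), (-17, -5)) = 25.4951

Closest pair: (-16, -4) and (-17, -5) with distance 1.4142

The closest pair is (-16, -4) and (-17, -5) with Euclidean distance 1.4142. For 7 points, brute-force pairwise comparison is shown above. For large n, the divide-and-conquer algorithm (sort by x, recurse on halves, check the dividing strip) achieves O(n log n).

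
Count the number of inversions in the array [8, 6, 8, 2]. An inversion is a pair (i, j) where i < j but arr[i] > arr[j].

Finding inversions in [8, 6, 8, 2]:

(0, 1): arr[0]=8 > arr[1]=6
(0, 3): arr[0]=8 > arr[3]=2
(1, 3): arr[1]=6 > arr[3]=2
(2, 3): arr[2]=8 > arr[3]=2

Total inversions: 4

The array has 4 inversion(s): (0,1), (0,3), (1,3), (2,3). Each pair (i,j) satisfies i < j and arr[i] > arr[j].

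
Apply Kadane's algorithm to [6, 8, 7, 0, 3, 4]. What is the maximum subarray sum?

Using Kadane's algorithm on [6, 8, 7, 0, 3, 4]:

Scanning through the array:
Position 1 (value 8): max_ending_here = 14, max_so_far = 14
Position 2 (value 7): max_ending_here = 21, max_so_far = 21
Position 3 (value 0): max_ending_here = 21, max_so_far = 21
Position 4 (value 3): max_ending_here = 24, max_so_far = 24
Position 5 (value 4): max_ending_here = 28, max_so_far = 28

Maximum subarray: [6, 8, 7, 0, 3, 4]
Maximum sum: 28

The maximum subarray is [6, 8, 7, 0, 3, 4] with sum 28. This subarray runs from index 0 to index 5.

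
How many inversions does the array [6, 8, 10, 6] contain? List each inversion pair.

Finding inversions in [6, 8, 10, 6]:

(1, 3): arr[1]=8 > arr[3]=6
(2, 3): arr[2]=10 > arr[3]=6

Total inversions: 2

The array has 2 inversion(s): (1,3), (2,3). Each pair (i,j) satisfies i < j and arr[i] > arr[j].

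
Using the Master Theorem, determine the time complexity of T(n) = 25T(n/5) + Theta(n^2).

Master Theorem for T(n) = 25T(n/5) + O(n^2):

a = 25, b = 5, c = 2
log_b(a) = log_5(25) = 2.0000

Case 2: c = 2 = log_5(25) = 2.0000
T(n) = O(n^2 log n) = O(n^2 log n)

For T(n) = 25T(n/5) + O(n^2): log_5(25) = 2.0000. This is Case 2 of the Master Theorem (c = log_b(a), equal work at all levels), giving O(n^2 log n).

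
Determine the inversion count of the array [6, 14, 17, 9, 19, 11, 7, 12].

Finding inversions in [6, 14, 17, 9, 19, 11, 7, 12]:

(1, 3): arr[1]=14 > arr[3]=9
(1, 5): arr[1]=14 > arr[5]=11
(1, 6): arr[1]=14 > arr[6]=7
(1, 7): arr[1]=14 > arr[7]=12
(2, 3): arr[2]=17 > arr[3]=9
(2, 5): arr[2]=17 > arr[5]=11
(2, 6): arr[2]=17 > arr[6]=7
(2, 7): arr[2]=17 > arr[7]=12
(3, 6): arr[3]=9 > arr[6]=7
(4, 5): arr[4]=19 > arr[5]=11
(4, 6): arr[4]=19 > arr[6]=7
(4, 7): arr[4]=19 > arr[7]=12
(5, 6): arr[5]=11 > arr[6]=7

Total inversions: 13

The array has 13 inversion(s): (1,3), (1,5), (1,6), (1,7), (2,3), (2,5), (2,6), (2,7), (3,6), (4,5), (4,6), (4,7), (5,6). Each pair (i,j) satisfies i < j and arr[i] > arr[j].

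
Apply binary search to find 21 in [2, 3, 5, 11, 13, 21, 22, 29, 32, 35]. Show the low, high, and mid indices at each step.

Binary search for 21 in [2, 3, 5, 11, 13, 21, 22, 29, 32, 35]:

lo=0, hi=9, mid=4, arr[mid]=13 -> 13 < 21, search right half
lo=5, hi=9, mid=7, arr[mid]=29 -> 29 > 21, search left half
lo=5, hi=6, mid=5, arr[mid]=21 -> Found target at index 5!

Binary search finds 21 at index 5 after 3 comparisons. The search repeatedly halves the search space by comparing with the middle element.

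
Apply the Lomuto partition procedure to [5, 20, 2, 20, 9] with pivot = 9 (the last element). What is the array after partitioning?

Lomuto partition with pivot = 9:

Initial array: [5, 20, 2, 20, 9]

arr[0]=5 <= 9: swap with position 0, array becomes [5, 20, 2, 20, 9]
arr[1]=20 > 9: no swap
arr[2]=2 <= 9: swap with position 1, array becomes [5, 2, 20, 20, 9]
arr[3]=20 > 9: no swap

Place pivot at position 2: [5, 2, 9, 20, 20]
Pivot position: 2

After partitioning with pivot 9, the array becomes [5, 2, 9, 20, 20]. The pivot is placed at index 2. All elements to the left of the pivot are <= 9, and all elements to the right are > 9.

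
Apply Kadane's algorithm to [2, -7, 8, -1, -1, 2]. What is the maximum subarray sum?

Using Kadane's algorithm on [2, -7, 8, -1, -1, 2]:

Scanning through the array:
Position 1 (value -7): max_ending_here = -5, max_so_far = 2
Position 2 (value 8): max_ending_here = 8, max_so_far = 8
Position 3 (value -1): max_ending_here = 7, max_so_far = 8
Position 4 (value -1): max_ending_here = 6, max_so_far = 8
Position 5 (value 2): max_ending_here = 8, max_so_far = 8

Maximum subarray: [8]
Maximum sum: 8

The maximum subarray is [8] with sum 8. This subarray runs from index 2 to index 2.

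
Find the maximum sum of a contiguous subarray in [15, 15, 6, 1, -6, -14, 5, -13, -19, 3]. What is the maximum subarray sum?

Using Kadane's algorithm on [15, 15, 6, 1, -6, -14, 5, -13, -19, 3]:

Scanning through the array:
Position 1 (value 15): max_ending_here = 30, max_so_far = 30
Position 2 (value 6): max_ending_here = 36, max_so_far = 36
Position 3 (value 1): max_ending_here = 37, max_so_far = 37
Position 4 (value -6): max_ending_here = 31, max_so_far = 37
Position 5 (value -14): max_ending_here = 17, max_so_far = 37
Position 6 (value 5): max_ending_here = 22, max_so_far = 37
Position 7 (value -13): max_ending_here = 9, max_so_far = 37
Position 8 (value -19): max_ending_here = -10, max_so_far = 37
Position 9 (value 3): max_ending_here = 3, max_so_far = 37

Maximum subarray: [15, 15, 6, 1]
Maximum sum: 37

The maximum subarray is [15, 15, 6, 1] with sum 37. This subarray runs from index 0 to index 3.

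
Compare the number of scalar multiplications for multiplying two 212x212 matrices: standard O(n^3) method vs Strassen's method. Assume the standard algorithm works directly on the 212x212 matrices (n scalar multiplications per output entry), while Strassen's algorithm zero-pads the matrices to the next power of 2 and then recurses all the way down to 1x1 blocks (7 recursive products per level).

Matrix multiplication for 212x212 matrices:

Strassen's algorithm requires power-of-2 dimensions. Pad 212x212 to 256x256 (next power of 2).

Standard algorithm: 212^3 = 9528128 multiplications
Strassen's algorithm: 7^(log2(256)) = 7^8 = 5764801 multiplications
Savings: 9528128 - 5764801 = 3763327 multiplications

Standard: 9528128 multiplications (212^3). Strassen: 5764801 multiplications (7^8, after padding to 256x256). Strassen reduces 8 recursive multiplications to 7 at each level.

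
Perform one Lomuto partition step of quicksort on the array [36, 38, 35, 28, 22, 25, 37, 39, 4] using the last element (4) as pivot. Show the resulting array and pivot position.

Lomuto partition with pivot = 4:

Initial array: [36, 38, 35, 28, 22, 25, 37, 39, 4]

arr[0]=36 > 4: no swap
arr[1]=38 > 4: no swap
arr[2]=35 > 4: no swap
arr[3]=28 > 4: no swap
arr[4]=22 > 4: no swap
arr[5]=25 > 4: no swap
arr[6]=37 > 4: no swap
arr[7]=39 > 4: no swap

Place pivot at position 0: [4, 38, 35, 28, 22, 25, 37, 39, 36]
Pivot position: 0

After partitioning with pivot 4, the array becomes [4, 38, 35, 28, 22, 25, 37, 39, 36]. The pivot is placed at index 0. All elements to the left of the pivot are <= 4, and all elements to the right are > 4.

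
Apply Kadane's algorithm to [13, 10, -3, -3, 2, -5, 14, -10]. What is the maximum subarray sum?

Using Kadane's algorithm on [13, 10, -3, -3, 2, -5, 14, -10]:

Scanning through the array:
Position 1 (value 10): max_ending_here = 23, max_so_far = 23
Position 2 (value -3): max_ending_here = 20, max_so_far = 23
Position 3 (value -3): max_ending_here = 17, max_so_far = 23
Position 4 (value 2): max_ending_here = 19, max_so_far = 23
Position 5 (value -5): max_ending_here = 14, max_so_far = 23
Position 6 (value 14): max_ending_here = 28, max_so_far = 28
Position 7 (value -10): max_ending_here = 18, max_so_far = 28

Maximum subarray: [13, 10, -3, -3, 2, -5, 14]
Maximum sum: 28

The maximum subarray is [13, 10, -3, -3, 2, -5, 14] with sum 28. This subarray runs from index 0 to index 6.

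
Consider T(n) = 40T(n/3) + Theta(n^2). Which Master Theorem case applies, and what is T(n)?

Master Theorem for T(n) = 40T(n/3) + O(n^2):

a = 40, b = 3, c = 2
log_b(a) = log_3(40) = 3.3578

Case 1: c = 2 < log_3(40) = 3.3578
T(n) = O(n^(log_3 40))

For T(n) = 40T(n/3) + O(n^2): log_3(40) = 3.3578. This is Case 1 of the Master Theorem (c < log_b(a), work dominated by leaves), giving O(n^(log_3 40)).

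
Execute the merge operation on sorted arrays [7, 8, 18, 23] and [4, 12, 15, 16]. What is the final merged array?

Merging process:

Compare 7 vs 4: take 4 from right. Merged: [4]
Compare 7 vs 12: take 7 from left. Merged: [4, 7]
Compare 8 vs 12: take 8 from left. Merged: [4, 7, 8]
Compare 18 vs 12: take 12 from right. Merged: [4, 7, 8, 12]
Compare 18 vs 15: take 15 from right. Merged: [4, 7, 8, 12, 15]
Compare 18 vs 16: take 16 from right. Merged: [4, 7, 8, 12, 15, 16]
Append remaining from left: [18, 23]. Merged: [4, 7, 8, 12, 15, 16, 18, 23]

Final merged array: [4, 7, 8, 12, 15, 16, 18, 23]
Total comparisons: 6

The merged array is [4, 7, 8, 12, 15, 16, 18, 23], requiring 6 comparisons. The merge step runs in O(n) time where n is the total number of elements.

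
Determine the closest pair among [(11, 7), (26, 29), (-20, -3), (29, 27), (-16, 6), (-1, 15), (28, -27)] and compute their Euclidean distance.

Computing all pairwise distances among 7 points:

d((11, 7), (26, 29)) = 26.6271
d((11, 7), (-20, -3)) = 32.573
d((11, 7), (29, 27)) = 26.9072
d((11, 7), (-16, 6)) = 27.0185
d((11, 7), (-1, 15)) = 14.4222
d((11, 7), (28, -27)) = 38.0132
d((26, 29), (-20, -3)) = 56.0357
d((26, 29), (29, 27)) = 3.6056 <-- minimum
d((26, 29), (-16, 6)) = 47.8853
d((26, 29), (-1, 15)) = 30.4138
d((26, 29), (28, -27)) = 56.0357
d((-20, -3), (29, 27)) = 57.4543
d((-20, -3), (-16, 6)) = 9.8489
d((-20, -3), (-1, 15)) = 26.1725
d((-20, -3), (28, -27)) = 53.6656
d((29, 27), (-16, 6)) = 49.6588
d((29, 27), (-1, 15)) = 32.311
d((29, 27), (28, -27)) = 54.0093
d((-16, 6), (-1, 15)) = 17.4929
d((-16, 6), (28, -27)) = 55.0
d((-1, 15), (28, -27)) = 51.0392

Closest pair: (26, 29) and (29, 27) with distance 3.6056

The closest pair is (26, 29) and (29, 27) with Euclidean distance 3.6056. For 7 points, brute-force pairwise comparison is shown above. For large n, the divide-and-conquer algorithm (sort by x, recurse on halves, check the dividing strip) achieves O(n log n).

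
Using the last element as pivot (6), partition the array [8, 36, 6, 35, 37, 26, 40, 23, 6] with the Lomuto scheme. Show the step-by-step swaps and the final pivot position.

Lomuto partition with pivot = 6:

Initial array: [8, 36, 6, 35, 37, 26, 40, 23, 6]

arr[0]=8 > 6: no swap
arr[1]=36 > 6: no swap
arr[2]=6 <= 6: swap with position 0, array becomes [6, 36, 8, 35, 37, 26, 40, 23, 6]
arr[3]=35 > 6: no swap
arr[4]=37 > 6: no swap
arr[5]=26 > 6: no swap
arr[6]=40 > 6: no swap
arr[7]=23 > 6: no swap

Place pivot at position 1: [6, 6, 8, 35, 37, 26, 40, 23, 36]
Pivot position: 1

After partitioning with pivot 6, the array becomes [6, 6, 8, 35, 37, 26, 40, 23, 36]. The pivot is placed at index 1. All elements to the left of the pivot are <= 6, and all elements to the right are > 6.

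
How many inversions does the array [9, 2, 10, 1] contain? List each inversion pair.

Finding inversions in [9, 2, 10, 1]:

(0, 1): arr[0]=9 > arr[1]=2
(0, 3): arr[0]=9 > arr[3]=1
(1, 3): arr[1]=2 > arr[3]=1
(2, 3): arr[2]=10 > arr[3]=1

Total inversions: 4

The array has 4 inversion(s): (0,1), (0,3), (1,3), (2,3). Each pair (i,j) satisfies i < j and arr[i] > arr[j].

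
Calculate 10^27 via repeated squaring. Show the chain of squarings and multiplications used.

Computing 10^27 by squaring (build up from 10^1; each line after the first costs one multiplication):

10^1 = 10
10^2 = (10^1)^2 = 10^2 = 100
10^3 = 10 * 10^2 = 10 * 100 = 1000
10^6 = (10^3)^2 = 1000^2 = 1000000
10^12 = (10^6)^2 = 1000000^2 = 1000000000000
10^13 = 10 * 10^12 = 10 * 1000000000000 = 10000000000000
10^26 = (10^13)^2 = 10000000000000^2 = 100000000000000000000000000
10^27 = 10 * 10^26 = 10 * 100000000000000000000000000 = 1000000000000000000000000000

Result: 1000000000000000000000000000
Multiplications needed: 7 (7 lines after 10^1)

10^27 = 1000000000000000000000000000. Using exponentiation by squaring, this requires 7 multiplications. The key idea: if the exponent is even, square the half-power; if odd, multiply by the base once.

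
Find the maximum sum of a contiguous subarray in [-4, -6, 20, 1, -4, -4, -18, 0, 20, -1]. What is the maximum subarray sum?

Using Kadane's algorithm on [-4, -6, 20, 1, -4, -4, -18, 0, 20, -1]:

Scanning through the array:
Position 1 (value -6): max_ending_here = -6, max_so_far = -4
Position 2 (value 20): max_ending_here = 20, max_so_far = 20
Position 3 (value 1): max_ending_here = 21, max_so_far = 21
Position 4 (value -4): max_ending_here = 17, max_so_far = 21
Position 5 (value -4): max_ending_here = 13, max_so_far = 21
Position 6 (value -18): max_ending_here = -5, max_so_far = 21
Position 7 (value 0): max_ending_here = 0, max_so_far = 21
Position 8 (value 20): max_ending_here = 20, max_so_far = 21
Position 9 (value -1): max_ending_here = 19, max_so_far = 21

Maximum subarray: [20, 1]
Maximum sum: 21

The maximum subarray is [20, 1] with sum 21. This subarray runs from index 2 to index 3.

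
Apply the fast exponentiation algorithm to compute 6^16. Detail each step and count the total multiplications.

Computing 6^16 by squaring (build up from 6^1; each line after the first costs one multiplication):

6^1 = 6
6^2 = (6^1)^2 = 6^2 = 36
6^4 = (6^2)^2 = 36^2 = 1296
6^8 = (6^4)^2 = 1296^2 = 1679616
6^16 = (6^8)^2 = 1679616^2 = 2821109907456

Result: 2821109907456
Multiplications needed: 4 (4 lines after 6^1)

6^16 = 2821109907456. Using exponentiation by squaring, this requires 4 multiplications. The key idea: if the exponent is even, square the half-power; if odd, multiply by the base once.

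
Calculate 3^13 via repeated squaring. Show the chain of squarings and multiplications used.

Computing 3^13 by squaring (build up from 3^1; each line after the first costs one multiplication):

3^1 = 3
3^2 = (3^1)^2 = 3^2 = 9
3^3 = 3 * 3^2 = 3 * 9 = 27
3^6 = (3^3)^2 = 27^2 = 729
3^12 = (3^6)^2 = 729^2 = 531441
3^13 = 3 * 3^12 = 3 * 531441 = 1594323

Result: 1594323
Multiplications needed: 5 (5 lines after 3^1)

3^13 = 1594323. Using exponentiation by squaring, this requires 5 multiplications. The key idea: if the exponent is even, square the half-power; if odd, multiply by the base once.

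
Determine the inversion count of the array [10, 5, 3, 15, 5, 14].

Finding inversions in [10, 5, 3, 15, 5, 14]:

(0, 1): arr[0]=10 > arr[1]=5
(0, 2): arr[0]=10 > arr[2]=3
(0, 4): arr[0]=10 > arr[4]=5
(1, 2): arr[1]=5 > arr[2]=3
(3, 4): arr[3]=15 > arr[4]=5
(3, 5): arr[3]=15 > arr[5]=14

Total inversions: 6

The array has 6 inversion(s): (0,1), (0,2), (0,4), (1,2), (3,4), (3,5). Each pair (i,j) satisfies i < j and arr[i] > arr[j].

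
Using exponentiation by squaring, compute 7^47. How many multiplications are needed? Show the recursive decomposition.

Computing 7^47 by squaring (build up from 7^1; each line after the first costs one multiplication):

7^1 = 7
7^2 = (7^1)^2 = 7^2 = 49
7^4 = (7^2)^2 = 49^2 = 2401
7^5 = 7 * 7^4 = 7 * 2401 = 16807
7^10 = (7^5)^2 = 16807^2 = 282475249
7^11 = 7 * 7^10 = 7 * 282475249 = 1977326743
7^22 = (7^11)^2 = 1977326743^2 = 3909821048582988049
7^23 = 7 * 7^22 = 7 * 3909821048582988049 = 27368747340080916343
7^46 = (7^23)^2 = 27368747340080916343^2 = 749048330965186233494494102694564493649
7^47 = 7 * 7^46 = 7 * 749048330965186233494494102694564493649 = 5243338316756303634461458718861951455543

Result: 5243338316756303634461458718861951455543
Multiplications needed: 9 (9 lines after 7^1)

7^47 = 5243338316756303634461458718861951455543. Using exponentiation by squaring, this requires 9 multiplications. The key idea: if the exponent is even, square the half-power; if odd, multiply by the base once.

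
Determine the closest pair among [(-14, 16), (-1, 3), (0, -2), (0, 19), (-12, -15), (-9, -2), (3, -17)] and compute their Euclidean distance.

Computing all pairwise distances among 7 points:

d((-14, 16), (-1, 3)) = 18.3848
d((-14, 16), (0, -2)) = 22.8035
d((-14, 16), (0, 19)) = 14.3178
d((-14, 16), (-12, -15)) = 31.0644
d((-14, 16), (-9, -2)) = 18.6815
d((-14, 16), (3, -17)) = 37.1214
d((-1, 3), (0, -2)) = 5.099 <-- minimum
d((-1, 3), (0, 19)) = 16.0312
d((-1, 3), (-12, -15)) = 21.095
d((-1, 3), (-9, -2)) = 9.434
d((-1, 3), (3, -17)) = 20.3961
d((0, -2), (0, 19)) = 21.0
d((0, -2), (-12, -15)) = 17.6918
d((0, -2), (-9, -2)) = 9.0
d((0, -2), (3, -17)) = 15.2971
d((0, 19), (-12, -15)) = 36.0555
d((0, 19), (-9, -2)) = 22.8473
d((0, 19), (3, -17)) = 36.1248
d((-12, -15), (-9, -2)) = 13.3417
d((-12, -15), (3, -17)) = 15.1327
d((-9, -2), (3, -17)) = 19.2094

Closest pair: (-1, 3) and (0, -2) with distance 5.099

The closest pair is (-1, 3) and (0, -2) with Euclidean distance 5.099. For 7 points, brute-force pairwise comparison is shown above. For large n, the divide-and-conquer algorithm (sort by x, recurse on halves, check the dividing strip) achieves O(n log n).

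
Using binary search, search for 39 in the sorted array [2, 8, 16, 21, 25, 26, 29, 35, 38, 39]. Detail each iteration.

Binary search for 39 in [2, 8, 16, 21, 25, 26, 29, 35, 38, 39]:

lo=0, hi=9, mid=4, arr[mid]=25 -> 25 < 39, search right half
lo=5, hi=9, mid=7, arr[mid]=35 -> 35 < 39, search right half
lo=8, hi=9, mid=8, arr[mid]=38 -> 38 < 39, search right half
lo=9, hi=9, mid=9, arr[mid]=39 -> Found target at index 9!

Binary search finds 39 at index 9 after 4 comparisons. The search repeatedly halves the search space by comparing with the middle element.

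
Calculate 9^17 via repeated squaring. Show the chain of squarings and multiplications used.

Computing 9^17 by squaring (build up from 9^1; each line after the first costs one multiplication):

9^1 = 9
9^2 = (9^1)^2 = 9^2 = 81
9^4 = (9^2)^2 = 81^2 = 6561
9^8 = (9^4)^2 = 6561^2 = 43046721
9^16 = (9^8)^2 = 43046721^2 = 1853020188851841
9^17 = 9 * 9^16 = 9 * 1853020188851841 = 16677181699666569

Result: 16677181699666569
Multiplications needed: 5 (5 lines after 9^1)

9^17 = 16677181699666569. Using exponentiation by squaring, this requires 5 multiplications. The key idea: if the exponent is even, square the half-power; if odd, multiply by the base once.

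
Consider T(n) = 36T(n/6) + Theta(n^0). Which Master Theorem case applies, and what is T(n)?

Master Theorem for T(n) = 36T(n/6) + O(n^0):

a = 36, b = 6, c = 0
log_b(a) = log_6(36) = 2.0000

Case 1: c = 0 < log_6(36) = 2.0000
T(n) = O(n^(log_6 36)) = O(n^2)

For T(n) = 36T(n/6) + O(n^0): log_6(36) = 2.0000. This is Case 1 of the Master Theorem (c < log_b(a), work dominated by leaves), giving O(n^2).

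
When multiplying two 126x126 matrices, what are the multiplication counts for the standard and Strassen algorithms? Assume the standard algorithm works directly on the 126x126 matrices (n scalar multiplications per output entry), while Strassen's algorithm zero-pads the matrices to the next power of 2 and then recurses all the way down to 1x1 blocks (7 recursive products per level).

Matrix multiplication for 126x126 matrices:

Strassen's algorithm requires power-of-2 dimensions. Pad 126x126 to 128x128 (next power of 2).

Standard algorithm: 126^3 = 2000376 multiplications
Strassen's algorithm: 7^(log2(128)) = 7^7 = 823543 multiplications
Savings: 2000376 - 823543 = 1176833 multiplications

Standard: 2000376 multiplications (126^3). Strassen: 823543 multiplications (7^7, after padding to 128x128). Strassen reduces 8 recursive multiplications to 7 at each level.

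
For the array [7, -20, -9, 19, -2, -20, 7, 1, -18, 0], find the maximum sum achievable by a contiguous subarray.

Using Kadane's algorithm on [7, -20, -9, 19, -2, -20, 7, 1, -18, 0]:

Scanning through the array:
Position 1 (value -20): max_ending_here = -13, max_so_far = 7
Position 2 (value -9): max_ending_here = -9, max_so_far = 7
Position 3 (value 19): max_ending_here = 19, max_so_far = 19
Position 4 (value -2): max_ending_here = 17, max_so_far = 19
Position 5 (value -20): max_ending_here = -3, max_so_far = 19
Position 6 (value 7): max_ending_here = 7, max_so_far = 19
Position 7 (value 1): max_ending_here = 8, max_so_far = 19
Position 8 (value -18): max_ending_here = -10, max_so_far = 19
Position 9 (value 0): max_ending_here = 0, max_so_far = 19

Maximum subarray: [19]
Maximum sum: 19

The maximum subarray is [19] with sum 19. This subarray runs from index 3 to index 3.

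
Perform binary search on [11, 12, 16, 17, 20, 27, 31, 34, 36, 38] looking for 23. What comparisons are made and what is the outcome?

Binary search for 23 in [11, 12, 16, 17, 20, 27, 31, 34, 36, 38]:

lo=0, hi=9, mid=4, arr[mid]=20 -> 20 < 23, search right half
lo=5, hi=9, mid=7, arr[mid]=34 -> 34 > 23, search left half
lo=5, hi=6, mid=5, arr[mid]=27 -> 27 > 23, search left half
lo=5 > hi=4, target 23 not found

Binary search determines that 23 is not in the array after 3 comparisons. The search space was exhausted without finding the target.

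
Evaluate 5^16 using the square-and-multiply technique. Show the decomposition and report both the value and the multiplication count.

Computing 5^16 by squaring (build up from 5^1; each line after the first costs one multiplication):

5^1 = 5
5^2 = (5^1)^2 = 5^2 = 25
5^4 = (5^2)^2 = 25^2 = 625
5^8 = (5^4)^2 = 625^2 = 390625
5^16 = (5^8)^2 = 390625^2 = 152587890625

Result: 152587890625
Multiplications needed: 4 (4 lines after 5^1)

5^16 = 152587890625. Using exponentiation by squaring, this requires 4 multiplications. The key idea: if the exponent is even, square the half-power; if odd, multiply by the base once.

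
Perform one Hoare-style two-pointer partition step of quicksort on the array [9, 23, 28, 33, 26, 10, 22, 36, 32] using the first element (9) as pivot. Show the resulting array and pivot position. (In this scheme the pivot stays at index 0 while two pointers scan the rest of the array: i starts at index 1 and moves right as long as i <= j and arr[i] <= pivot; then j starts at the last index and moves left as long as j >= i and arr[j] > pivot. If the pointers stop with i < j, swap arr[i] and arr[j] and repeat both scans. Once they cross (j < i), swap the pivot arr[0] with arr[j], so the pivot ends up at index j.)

Hoare-style two-pointer partition with pivot = 9:

Initial array: [9, 23, 28, 33, 26, 10, 22, 36, 32]

Pointers start at i = 1, j = 8.
i ends at 1, j ends at 0: the pointers have crossed (j < i), so scanning stops.

j = 0, so swapping arr[0] with arr[j] leaves the pivot at position 0: [9, 23, 28, 33, 26, 10, 22, 36, 32]
Pivot position: 0

After partitioning with pivot 9, the array becomes [9, 23, 28, 33, 26, 10, 22, 36, 32]. The pivot is placed at index 0. All elements to the left of the pivot are <= 9, and all elements to the right are > 9.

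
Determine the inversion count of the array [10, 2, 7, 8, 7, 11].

Finding inversions in [10, 2, 7, 8, 7, 11]:

(0, 1): arr[0]=10 > arr[1]=2
(0, 2): arr[0]=10 > arr[2]=7
(0, 3): arr[0]=10 > arr[3]=8
(0, 4): arr[0]=10 > arr[4]=7
(3, 4): arr[3]=8 > arr[4]=7

Total inversions: 5

The array has 5 inversion(s): (0,1), (0,2), (0,3), (0,4), (3,4). Each pair (i,j) satisfies i < j and arr[i] > arr[j].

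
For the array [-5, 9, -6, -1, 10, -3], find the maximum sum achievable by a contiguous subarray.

Using Kadane's algorithm on [-5, 9, -6, -1, 10, -3]:

Scanning through the array:
Position 1 (value 9): max_ending_here = 9, max_so_far = 9
Position 2 (value -6): max_ending_here = 3, max_so_far = 9
Position 3 (value -1): max_ending_here = 2, max_so_far = 9
Position 4 (value 10): max_ending_here = 12, max_so_far = 12
Position 5 (value -3): max_ending_here = 9, max_so_far = 12

Maximum subarray: [9, -6, -1, 10]
Maximum sum: 12

The maximum subarray is [9, -6, -1, 10] with sum 12. This subarray runs from index 1 to index 4.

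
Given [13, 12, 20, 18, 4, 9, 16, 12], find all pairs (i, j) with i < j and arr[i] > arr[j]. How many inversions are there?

Finding inversions in [13, 12, 20, 18, 4, 9, 16, 12]:

(0, 1): arr[0]=13 > arr[1]=12
(0, 4): arr[0]=13 > arr[4]=4
(0, 5): arr[0]=13 > arr[5]=9
(0, 7): arr[0]=13 > arr[7]=12
(1, 4): arr[1]=12 > arr[4]=4
(1, 5): arr[1]=12 > arr[5]=9
(2, 3): arr[2]=20 > arr[3]=18
(2, 4): arr[2]=20 > arr[4]=4
(2, 5): arr[2]=20 > arr[5]=9
(2, 6): arr[2]=20 > arr[6]=16
(2, 7): arr[2]=20 > arr[7]=12
(3, 4): arr[3]=18 > arr[4]=4
(3, 5): arr[3]=18 > arr[5]=9
(3, 6): arr[3]=18 > arr[6]=16
(3, 7): arr[3]=18 > arr[7]=12
(6, 7): arr[6]=16 > arr[7]=12

Total inversions: 16

The array has 16 inversion(s): (0,1), (0,4), (0,5), (0,7), (1,4), (1,5), (2,3), (2,4), (2,5), (2,6), (2,7), (3,4), (3,5), (3,6), (3,7), (6,7). Each pair (i,j) satisfies i < j and arr[i] > arr[j].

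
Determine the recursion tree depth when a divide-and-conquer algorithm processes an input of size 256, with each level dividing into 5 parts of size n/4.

For divide and conquer with division factor 4:

Problem sizes at each level:
Level 0: 256
Level 1: 64
Level 2: 16
Level 3: 4
Level 4: 1

The root is level 0 and the size-1 base case is level 4 (the tree spans levels 0 through 4, i.e. 5 levels counting the root), so the depth is the number of divisions: log_4(256) = 4

The recursion tree depth is log_4(256) = 4. At each level, the problem size is divided by 4, so it takes 4 divisions to reduce to a base case of size 1. The algorithm makes 5 recursive calls at each level.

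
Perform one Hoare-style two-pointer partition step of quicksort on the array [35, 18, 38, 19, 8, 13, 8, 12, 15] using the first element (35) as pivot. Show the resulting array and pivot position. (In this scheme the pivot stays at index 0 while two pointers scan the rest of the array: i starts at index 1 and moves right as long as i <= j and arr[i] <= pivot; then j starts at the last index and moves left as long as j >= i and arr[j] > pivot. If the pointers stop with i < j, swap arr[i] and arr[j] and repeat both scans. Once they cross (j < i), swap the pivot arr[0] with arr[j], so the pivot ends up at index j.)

Hoare-style two-pointer partition with pivot = 35:

Initial array: [35, 18, 38, 19, 8, 13, 8, 12, 15]

Pointers start at i = 1, j = 8.
i stops at index 2 (arr[2]=38 > 35), j stops at index 8 (arr[8]=15 <= 35): swap arr[2] and arr[8], array becomes [35, 18, 15, 19, 8, 13, 8, 12, 38]
i ends at 8, j ends at 7: the pointers have crossed (j < i), so scanning stops.

Swap pivot arr[0] with arr[7] to place pivot at position 7: [12, 18, 15, 19, 8, 13, 8, 35, 38]
Pivot position: 7

After partitioning with pivot 35, the array becomes [12, 18, 15, 19, 8, 13, 8, 35, 38]. The pivot is placed at index 7. All elements to the left of the pivot are <= 35, and all elements to the right are > 35.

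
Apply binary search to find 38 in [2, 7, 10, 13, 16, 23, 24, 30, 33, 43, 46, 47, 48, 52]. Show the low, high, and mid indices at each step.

Binary search for 38 in [2, 7, 10, 13, 16, 23, 24, 30, 33, 43, 46, 47, 48, 52]:

lo=0, hi=13, mid=6, arr[mid]=24 -> 24 < 38, search right half
lo=7, hi=13, mid=10, arr[mid]=46 -> 46 > 38, search left half
lo=7, hi=9, mid=8, arr[mid]=33 -> 33 < 38, search right half
lo=9, hi=9, mid=9, arr[mid]=43 -> 43 > 38, search left half
lo=9 > hi=8, target 38 not found

Binary search determines that 38 is not in the array after 4 comparisons. The search space was exhausted without finding the target.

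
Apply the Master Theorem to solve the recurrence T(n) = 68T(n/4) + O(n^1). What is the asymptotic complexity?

Master Theorem for T(n) = 68T(n/4) + O(n^1):

a = 68, b = 4, c = 1
log_b(a) = log_4(68) = 3.0437

Case 1: c = 1 < log_4(68) = 3.0437
T(n) = O(n^(log_4 68))

For T(n) = 68T(n/4) + O(n^1): log_4(68) = 3.0437. This is Case 1 of the Master Theorem (c < log_b(a), work dominated by leaves), giving O(n^(log_4 68)).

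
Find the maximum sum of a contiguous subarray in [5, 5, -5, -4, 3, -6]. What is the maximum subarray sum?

Using Kadane's algorithm on [5, 5, -5, -4, 3, -6]:

Scanning through the array:
Position 1 (value 5): max_ending_here = 10, max_so_far = 10
Position 2 (value -5): max_ending_here = 5, max_so_far = 10
Position 3 (value -4): max_ending_here = 1, max_so_far = 10
Position 4 (value 3): max_ending_here = 4, max_so_far = 10
Position 5 (value -6): max_ending_here = -2, max_so_far = 10

Maximum subarray: [5, 5]
Maximum sum: 10

The maximum subarray is [5, 5] with sum 10. This subarray runs from index 0 to index 1.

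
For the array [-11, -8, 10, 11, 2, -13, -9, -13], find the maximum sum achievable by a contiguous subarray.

Using Kadane's algorithm on [-11, -8, 10, 11, 2, -13, -9, -13]:

Scanning through the array:
Position 1 (value -8): max_ending_here = -8, max_so_far = -8
Position 2 (value 10): max_ending_here = 10, max_so_far = 10
Position 3 (value 11): max_ending_here = 21, max_so_far = 21
Position 4 (value 2): max_ending_here = 23, max_so_far = 23
Position 5 (value -13): max_ending_here = 10, max_so_far = 23
Position 6 (value -9): max_ending_here = 1, max_so_far = 23
Position 7 (value -13): max_ending_here = -12, max_so_far = 23

Maximum subarray: [10, 11, 2]
Maximum sum: 23

The maximum subarray is [10, 11, 2] with sum 23. This subarray runs from index 2 to index 4.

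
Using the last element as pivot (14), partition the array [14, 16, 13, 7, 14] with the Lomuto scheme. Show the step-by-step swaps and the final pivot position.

Lomuto partition with pivot = 14:

Initial array: [14, 16, 13, 7, 14]

arr[0]=14 <= 14: swap with position 0, array becomes [14, 16, 13, 7, 14]
arr[1]=16 > 14: no swap
arr[2]=13 <= 14: swap with position 1, array becomes [14, 13, 16, 7, 14]
arr[3]=7 <= 14: swap with position 2, array becomes [14, 13, 7, 16, 14]

Place pivot at position 3: [14, 13, 7, 14, 16]
Pivot position: 3

After partitioning with pivot 14, the array becomes [14, 13, 7, 14, 16]. The pivot is placed at index 3. All elements to the left of the pivot are <= 14, and all elements to the right are > 14.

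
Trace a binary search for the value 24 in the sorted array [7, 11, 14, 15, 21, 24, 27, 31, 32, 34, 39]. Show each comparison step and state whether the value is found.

Binary search for 24 in [7, 11, 14, 15, 21, 24, 27, 31, 32, 34, 39]:

lo=0, hi=10, mid=5, arr[mid]=24 -> Found target at index 5!

Binary search finds 24 at index 5 after 1 comparisons. The search repeatedly halves the search space by comparing with the middle element.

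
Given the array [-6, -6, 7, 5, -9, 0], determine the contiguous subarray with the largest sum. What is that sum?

Using Kadane's algorithm on [-6, -6, 7, 5, -9, 0]:

Scanning through the array:
Position 1 (value -6): max_ending_here = -6, max_so_far = -6
Position 2 (value 7): max_ending_here = 7, max_so_far = 7
Position 3 (value 5): max_ending_here = 12, max_so_far = 12
Position 4 (value -9): max_ending_here = 3, max_so_far = 12
Position 5 (value 0): max_ending_here = 3, max_so_far = 12

Maximum subarray: [7, 5]
Maximum sum: 12

The maximum subarray is [7, 5] with sum 12. This subarray runs from index 2 to index 3.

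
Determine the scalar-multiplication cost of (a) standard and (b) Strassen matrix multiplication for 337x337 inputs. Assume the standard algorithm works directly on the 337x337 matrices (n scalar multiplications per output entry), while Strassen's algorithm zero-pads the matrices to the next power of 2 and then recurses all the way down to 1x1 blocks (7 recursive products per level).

Matrix multiplication for 337x337 matrices:

Strassen's algorithm requires power-of-2 dimensions. Pad 337x337 to 512x512 (next power of 2).

Standard algorithm: 337^3 = 38272753 multiplications
Strassen's algorithm: 7^(log2(512)) = 7^9 = 40353607 multiplications
Difference: 38272753 - 40353607 = -2080854 (Strassen uses MORE here due to padding overhead — for small or just-over-power-of-2 n, padding can outweigh the per-level savings)

Standard: 38272753 multiplications (337^3). Strassen: 40353607 multiplications (7^9, after padding to 512x512). Strassen reduces 8 recursive multiplications to 7 at each level.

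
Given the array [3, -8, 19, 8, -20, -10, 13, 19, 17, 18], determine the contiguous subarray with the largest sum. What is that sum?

Using Kadane's algorithm on [3, -8, 19, 8, -20, -10, 13, 19, 17, 18]:

Scanning through the array:
Position 1 (value -8): max_ending_here = -5, max_so_far = 3
Position 2 (value 19): max_ending_here = 19, max_so_far = 19
Position 3 (value 8): max_ending_here = 27, max_so_far = 27
Position 4 (value -20): max_ending_here = 7, max_so_far = 27
Position 5 (value -10): max_ending_here = -3, max_so_far = 27
Position 6 (value 13): max_ending_here = 13, max_so_far = 27
Position 7 (value 19): max_ending_here = 32, max_so_far = 32
Position 8 (value 17): max_ending_here = 49, max_so_far = 49
Position 9 (value 18): max_ending_here = 67, max_so_far = 67

Maximum subarray: [13, 19, 17, 18]
Maximum sum: 67

The maximum subarray is [13, 19, 17, 18] with sum 67. This subarray runs from index 6 to index 9.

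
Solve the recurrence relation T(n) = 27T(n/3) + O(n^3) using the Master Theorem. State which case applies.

Master Theorem for T(n) = 27T(n/3) + O(n^3):

a = 27, b = 3, c = 3
log_b(a) = log_3(27) = 3.0000

Case 2: c = 3 = log_3(27) = 3.0000
T(n) = O(n^3 log n) = O(n^3 log n)

For T(n) = 27T(n/3) + O(n^3): log_3(27) = 3.0000. This is Case 2 of the Master Theorem (c = log_b(a), equal work at all levels), giving O(n^3 log n).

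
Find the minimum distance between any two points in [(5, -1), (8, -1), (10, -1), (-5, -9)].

Computing all pairwise distances among 4 points:

d((5, -1), (8, -1)) = 3.0
d((5, -1), (10, -1)) = 5.0
d((5, -1), (-5, -9)) = 12.8062
d((8, -1), (10, -1)) = 2.0 <-- minimum
d((8, -1), (-5, -9)) = 15.2643
d((10, -1), (-5, -9)) = 17.0

Closest pair: (8, -1) and (10, -1) with distance 2.0

The closest pair is (8, -1) and (10, -1) with Euclidean distance 2.0. For 4 points, brute-force pairwise comparison is shown above. For large n, the divide-and-conquer algorithm (sort by x, recurse on halves, check the dividing strip) achieves O(n log n).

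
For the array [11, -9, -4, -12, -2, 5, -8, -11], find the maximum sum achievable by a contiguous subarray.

Using Kadane's algorithm on [11, -9, -4, -12, -2, 5, -8, -11]:

Scanning through the array:
Position 1 (value -9): max_ending_here = 2, max_so_far = 11
Position 2 (value -4): max_ending_here = -2, max_so_far = 11
Position 3 (value -12): max_ending_here = -12, max_so_far = 11
Position 4 (value -2): max_ending_here = -2, max_so_far = 11
Position 5 (value 5): max_ending_here = 5, max_so_far = 11
Position 6 (value -8): max_ending_here = -3, max_so_far = 11
Position 7 (value -11): max_ending_here = -11, max_so_far = 11

Maximum subarray: [11]
Maximum sum: 11

The maximum subarray is [11] with sum 11. This subarray runs from index 0 to index 0.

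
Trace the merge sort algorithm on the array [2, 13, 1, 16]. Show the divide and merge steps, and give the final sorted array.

Merge sort trace:

Split: [2, 13, 1, 16] -> [2, 13] and [1, 16]
  Split: [2, 13] -> [2] and [13]
  Merge: [2] + [13] -> [2, 13]
  Split: [1, 16] -> [1] and [16]
  Merge: [1] + [16] -> [1, 16]
Merge: [2, 13] + [1, 16] -> [1, 2, 13, 16]

Final sorted array: [1, 2, 13, 16]

The merge sort proceeds by recursively splitting the array and merging sorted halves.
After all merges, the sorted array is [1, 2, 13, 16].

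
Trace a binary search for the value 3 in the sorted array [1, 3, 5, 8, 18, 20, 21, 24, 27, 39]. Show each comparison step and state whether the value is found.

Binary search for 3 in [1, 3, 5, 8, 18, 20, 21, 24, 27, 39]:

lo=0, hi=9, mid=4, arr[mid]=18 -> 18 > 3, search left half
lo=0, hi=3, mid=1, arr[mid]=3 -> Found target at index 1!

Binary search finds 3 at index 1 after 2 comparisons. The search repeatedly halves the search space by comparing with the middle element.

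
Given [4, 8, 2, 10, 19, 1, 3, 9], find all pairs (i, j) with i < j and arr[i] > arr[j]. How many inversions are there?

Finding inversions in [4, 8, 2, 10, 19, 1, 3, 9]:

(0, 2): arr[0]=4 > arr[2]=2
(0, 5): arr[0]=4 > arr[5]=1
(0, 6): arr[0]=4 > arr[6]=3
(1, 2): arr[1]=8 > arr[2]=2
(1, 5): arr[1]=8 > arr[5]=1
(1, 6): arr[1]=8 > arr[6]=3
(2, 5): arr[2]=2 > arr[5]=1
(3, 5): arr[3]=10 > arr[5]=1
(3, 6): arr[3]=10 > arr[6]=3
(3, 7): arr[3]=10 > arr[7]=9
(4, 5): arr[4]=19 > arr[5]=1
(4, 6): arr[4]=19 > arr[6]=3
(4, 7): arr[4]=19 > arr[7]=9

Total inversions: 13

The array has 13 inversion(s): (0,2), (0,5), (0,6), (1,2), (1,5), (1,6), (2,5), (3,5), (3,6), (3,7), (4,5), (4,6), (4,7). Each pair (i,j) satisfies i < j and arr[i] > arr[j].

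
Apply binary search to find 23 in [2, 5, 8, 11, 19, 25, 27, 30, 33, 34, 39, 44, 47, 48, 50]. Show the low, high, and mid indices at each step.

Binary search for 23 in [2, 5, 8, 11, 19, 25, 27, 30, 33, 34, 39, 44, 47, 48, 50]:

lo=0, hi=14, mid=7, arr[mid]=30 -> 30 > 23, search left half
lo=0, hi=6, mid=3, arr[mid]=11 -> 11 < 23, search right half
lo=4, hi=6, mid=5, arr[mid]=25 -> 25 > 23, search left half
lo=4, hi=4, mid=4, arr[mid]=19 -> 19 < 23, search right half
lo=5 > hi=4, target 23 not found

Binary search determines that 23 is not in the array after 4 comparisons. The search space was exhausted without finding the target.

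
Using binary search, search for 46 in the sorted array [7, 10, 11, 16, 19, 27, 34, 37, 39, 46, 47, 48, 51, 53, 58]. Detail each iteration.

Binary search for 46 in [7, 10, 11, 16, 19, 27, 34, 37, 39, 46, 47, 48, 51, 53, 58]:

lo=0, hi=14, mid=7, arr[mid]=37 -> 37 < 46, search right half
lo=8, hi=14, mid=11, arr[mid]=48 -> 48 > 46, search left half
lo=8, hi=10, mid=9, arr[mid]=46 -> Found target at index 9!

Binary search finds 46 at index 9 after 3 comparisons. The search repeatedly halves the search space by comparing with the middle element.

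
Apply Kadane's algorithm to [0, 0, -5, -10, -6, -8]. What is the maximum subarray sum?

Using Kadane's algorithm on [0, 0, -5, -10, -6, -8]:

Scanning through the array:
Position 1 (value 0): max_ending_here = 0, max_so_far = 0
Position 2 (value -5): max_ending_here = -5, max_so_far = 0
Position 3 (value -10): max_ending_here = -10, max_so_far = 0
Position 4 (value -6): max_ending_here = -6, max_so_far = 0
Position 5 (value -8): max_ending_here = -8, max_so_far = 0

Maximum subarray: [0]
Maximum sum: 0

The maximum subarray is [0] with sum 0. This subarray runs from index 0 to index 0.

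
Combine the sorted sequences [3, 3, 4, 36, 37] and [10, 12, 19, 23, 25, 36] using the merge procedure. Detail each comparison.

Merging process:

Compare 3 vs 10: take 3 from left. Merged: [3]
Compare 3 vs 10: take 3 from left. Merged: [3, 3]
Compare 4 vs 10: take 4 from left. Merged: [3, 3, 4]
Compare 36 vs 10: take 10 from right. Merged: [3, 3, 4, 10]
Compare 36 vs 12: take 12 from right. Merged: [3, 3, 4, 10, 12]
Compare 36 vs 19: take 19 from right. Merged: [3, 3, 4, 10, 12, 19]
Compare 36 vs 23: take 23 from right. Merged: [3, 3, 4, 10, 12, 19, 23]
Compare 36 vs 25: take 25 from right. Merged: [3, 3, 4, 10, 12, 19, 23, 25]
Compare 36 vs 36: take 36 from left. Merged: [3, 3, 4, 10, 12, 19, 23, 25, 36]
Compare 37 vs 36: take 36 from right. Merged: [3, 3, 4, 10, 12, 19, 23, 25, 36, 36]
Append remaining from left: [37]. Merged: [3, 3, 4, 10, 12, 19, 23, 25, 36, 36, 37]

Final merged array: [3, 3, 4, 10, 12, 19, 23, 25, 36, 36, 37]
Total comparisons: 10

The merged array is [3, 3, 4, 10, 12, 19, 23, 25, 36, 36, 37], requiring 10 comparisons. The merge step runs in O(n) time where n is the total number of elements.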